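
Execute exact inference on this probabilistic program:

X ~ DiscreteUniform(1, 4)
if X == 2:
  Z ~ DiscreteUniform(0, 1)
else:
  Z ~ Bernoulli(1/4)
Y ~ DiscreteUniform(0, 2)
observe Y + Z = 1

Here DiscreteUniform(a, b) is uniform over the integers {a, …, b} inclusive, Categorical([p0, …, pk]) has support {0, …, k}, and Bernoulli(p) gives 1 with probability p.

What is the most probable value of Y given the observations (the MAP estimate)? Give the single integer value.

argmax_v P(Y = v | obs) = 1

Enumerate traces; 8 have nonzero weight after conditioning:
  (X=1, Z=0, Y=1) weight 1/16
  (X=1, Z=1, Y=0) weight 1/48
  (X=2, Z=0, Y=1) weight 1/24
  (X=2, Z=1, Y=0) weight 1/24
  (X=3, Z=0, Y=1) weight 1/16
  (X=3, Z=1, Y=0) weight 1/48
  (X=4, Z=0, Y=1) weight 1/16
  (X=4, Z=1, Y=0) weight 1/48
Group by Y:
  weight(Y=0) = 5/48
  weight(Y=1) = 11/48
Total weight = 5/48 + 11/48 = 1/3
P(Y=0 | obs) = 5/48 / 1/3 = 5/16
P(Y=1 | obs) = 11/48 / 1/3 = 11/16
argmax = 1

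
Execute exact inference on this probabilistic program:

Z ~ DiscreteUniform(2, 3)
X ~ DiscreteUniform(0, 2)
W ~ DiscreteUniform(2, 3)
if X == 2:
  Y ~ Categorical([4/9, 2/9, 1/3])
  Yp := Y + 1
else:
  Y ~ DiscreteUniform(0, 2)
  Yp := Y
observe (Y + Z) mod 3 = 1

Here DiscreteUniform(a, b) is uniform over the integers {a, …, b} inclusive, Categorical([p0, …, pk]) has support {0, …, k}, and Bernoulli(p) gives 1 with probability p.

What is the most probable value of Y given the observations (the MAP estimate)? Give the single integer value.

Enumerate traces; 12 have nonzero weight after conditioning:
  (Z=2, X=0, W=2, Y=2) weight 1/36
  (Z=2, X=0, W=3, Y=2) weight 1/36
  (Z=2, X=1, W=2, Y=2) weight 1/36
  (Z=2, X=1, W=3, Y=2) weight 1/36
  (Z=2, X=2, W=2, Y=2) weight 1/36
  (Z=2, X=2, W=3, Y=2) weight 1/36
  (Z=3, X=0, W=2, Y=1) weight 1/36
  (Z=3, X=0, W=3, Y=1) weight 1/36
  … 4 more
Group by Y:
  weight(Y=1) = 4/27
  weight(Y=2) = 1/6
Total weight = 4/27 + 1/6 = 17/54
P(Y=1 | obs) = 4/27 / 17/54 = 8/17
P(Y=2 | obs) = 1/6 / 17/54 = 9/17
argmax = 2

argmax_v P(Y = v | obs) = 2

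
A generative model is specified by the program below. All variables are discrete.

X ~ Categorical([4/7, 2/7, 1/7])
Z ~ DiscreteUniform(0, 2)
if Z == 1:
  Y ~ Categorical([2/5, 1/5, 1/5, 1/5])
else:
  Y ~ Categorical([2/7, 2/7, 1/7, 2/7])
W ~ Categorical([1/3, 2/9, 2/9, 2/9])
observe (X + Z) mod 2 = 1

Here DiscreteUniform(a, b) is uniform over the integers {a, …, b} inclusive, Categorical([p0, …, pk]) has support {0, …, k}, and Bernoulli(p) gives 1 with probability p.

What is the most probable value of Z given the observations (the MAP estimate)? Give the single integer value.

Enumerate traces; 64 have nonzero weight after conditioning:
  (X=0, Z=1, Y=0, W=0) weight 8/315
  (X=0, Z=1, Y=0, W=1) weight 16/945
  (X=0, Z=1, Y=0, W=2) weight 16/945
  (X=0, Z=1, Y=0, W=3) weight 16/945
  (X=0, Z=1, Y=1, W=0) weight 4/315
  (X=0, Z=1, Y=1, W=1) weight 8/945
  (X=0, Z=1, Y=1, W=2) weight 8/945
  (X=0, Z=1, Y=1, W=3) weight 8/945
  (X=1, Z=0, Y=0, W=0) weight 4/441
  (X=1, Z=2, Y=0, W=0) weight 4/441
  … 54 more
Group by Z:
  weight(Z=0) = 2/21
  weight(Z=1) = 5/21
  weight(Z=2) = 2/21
Total weight = 2/21 + 5/21 + 2/21 = 3/7
P(Z=0 | obs) = 2/21 / 3/7 = 2/9
P(Z=1 | obs) = 5/21 / 3/7 = 5/9
P(Z=2 | obs) = 2/21 / 3/7 = 2/9
argmax = 1

argmax_v P(Z = v | obs) = 1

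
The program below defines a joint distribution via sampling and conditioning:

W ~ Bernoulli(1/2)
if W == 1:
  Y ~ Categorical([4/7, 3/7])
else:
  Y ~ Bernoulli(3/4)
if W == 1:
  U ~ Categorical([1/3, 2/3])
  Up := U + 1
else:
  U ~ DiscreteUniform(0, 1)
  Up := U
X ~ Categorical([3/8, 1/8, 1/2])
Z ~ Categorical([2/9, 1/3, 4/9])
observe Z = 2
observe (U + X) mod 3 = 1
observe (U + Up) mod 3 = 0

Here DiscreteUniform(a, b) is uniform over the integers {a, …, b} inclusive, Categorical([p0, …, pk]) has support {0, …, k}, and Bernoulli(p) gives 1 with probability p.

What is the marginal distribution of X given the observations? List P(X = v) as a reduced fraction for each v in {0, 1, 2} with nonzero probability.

Enumerate traces; 4 have nonzero weight after conditioning:
  (W=0, Y=0, U=0, X=1, Z=2) weight 1/288
  (W=0, Y=1, U=0, X=1, Z=2) weight 1/96
  (W=1, Y=0, U=1, X=0, Z=2) weight 2/63
  (W=1, Y=1, U=1, X=0, Z=2) weight 1/42
Group by X:
  weight(X=0) = 1/18
  weight(X=1) = 1/72
Total weight = 1/18 + 1/72 = 5/72
P(X=0 | obs) = 1/18 / 5/72 = 4/5
P(X=1 | obs) = 1/72 / 5/72 = 1/5

P(X=0) = 4/5, P(X=1) = 1/5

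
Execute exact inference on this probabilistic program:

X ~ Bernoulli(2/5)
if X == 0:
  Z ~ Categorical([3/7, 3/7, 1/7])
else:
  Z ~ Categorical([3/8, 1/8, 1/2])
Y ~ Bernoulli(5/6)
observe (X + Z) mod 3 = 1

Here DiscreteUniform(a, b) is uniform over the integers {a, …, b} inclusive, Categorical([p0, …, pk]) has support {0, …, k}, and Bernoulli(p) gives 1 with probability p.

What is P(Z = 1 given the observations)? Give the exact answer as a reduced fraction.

Enumerate traces; 4 have nonzero weight after conditioning:
  (X=0, Z=1, Y=0) weight 3/70
  (X=0, Z=1, Y=1) weight 3/14
  (X=1, Z=0, Y=0) weight 1/40
  (X=1, Z=0, Y=1) weight 1/8
Group by Z:
  weight(Z=0) = 3/20
  weight(Z=1) = 9/35
Total weight = 3/20 + 9/35 = 57/140
P(Z=0 | obs) = 3/20 / 57/140 = 7/19
P(Z=1 | obs) = 9/35 / 57/140 = 12/19

P(Z = 1 | obs) = 12/19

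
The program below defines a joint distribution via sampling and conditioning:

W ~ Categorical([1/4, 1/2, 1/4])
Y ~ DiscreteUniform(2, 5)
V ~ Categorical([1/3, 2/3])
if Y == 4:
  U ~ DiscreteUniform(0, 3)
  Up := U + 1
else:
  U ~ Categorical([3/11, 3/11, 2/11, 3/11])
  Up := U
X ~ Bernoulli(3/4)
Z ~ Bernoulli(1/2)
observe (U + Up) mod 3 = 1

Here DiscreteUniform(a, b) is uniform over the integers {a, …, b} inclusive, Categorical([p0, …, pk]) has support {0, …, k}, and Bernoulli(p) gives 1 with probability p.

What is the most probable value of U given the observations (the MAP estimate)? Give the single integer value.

Enumerate traces; 120 have nonzero weight after conditioning:
  (W=0, Y=2, V=0, U=2, X=0, Z=0) weight 1/2112
  (W=0, Y=2, V=0, U=2, X=0, Z=1) weight 1/2112
  (W=0, Y=2, V=0, U=2, X=1, Z=0) weight 1/704
  (W=0, Y=2, V=0, U=2, X=1, Z=1) weight 1/704
  (W=0, Y=2, V=1, U=2, X=0, Z=0) weight 1/1056
  (W=0, Y=2, V=1, U=2, X=0, Z=1) weight 1/1056
  (W=0, Y=2, V=1, U=2, X=1, Z=0) weight 1/352
  (W=0, Y=2, V=1, U=2, X=1, Z=1) weight 1/352
  (W=0, Y=4, V=0, U=0, X=0, Z=0) weight 1/1536
  (W=0, Y=4, V=0, U=3, X=0, Z=0) weight 1/1536
  … 110 more
Group by U:
  weight(U=0) = 1/16
  weight(U=2) = 3/22
  weight(U=3) = 1/16
Total weight = 1/16 + 3/22 + 1/16 = 23/88
P(U=0 | obs) = 1/16 / 23/88 = 11/46
P(U=2 | obs) = 3/22 / 23/88 = 12/23
P(U=3 | obs) = 1/16 / 23/88 = 11/46
argmax = 2

argmax_v P(U = v | obs) = 2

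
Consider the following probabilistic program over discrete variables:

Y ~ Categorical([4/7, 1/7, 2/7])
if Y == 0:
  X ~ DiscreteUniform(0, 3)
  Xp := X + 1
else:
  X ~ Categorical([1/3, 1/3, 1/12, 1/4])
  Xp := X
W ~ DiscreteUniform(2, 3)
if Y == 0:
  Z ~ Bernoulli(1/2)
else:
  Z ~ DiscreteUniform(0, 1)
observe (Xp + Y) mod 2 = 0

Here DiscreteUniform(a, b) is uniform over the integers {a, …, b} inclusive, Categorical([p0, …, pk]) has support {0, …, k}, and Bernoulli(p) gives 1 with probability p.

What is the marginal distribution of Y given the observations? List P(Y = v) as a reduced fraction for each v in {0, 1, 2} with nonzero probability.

Enumerate traces; 24 have nonzero weight after conditioning:
  (Y=0, X=1, W=2, Z=0) weight 1/28
  (Y=0, X=1, W=2, Z=1) weight 1/28
  (Y=0, X=1, W=3, Z=0) weight 1/28
  (Y=0, X=1, W=3, Z=1) weight 1/28
  (Y=0, X=3, W=2, Z=0) weight 1/28
  (Y=0, X=3, W=2, Z=1) weight 1/28
  (Y=0, X=3, W=3, Z=0) weight 1/28
  (Y=0, X=3, W=3, Z=1) weight 1/28
  (Y=1, X=1, W=2, Z=0) weight 1/84
  (Y=2, X=0, W=2, Z=0) weight 1/42
  … 14 more
Group by Y:
  weight(Y=0) = 2/7
  weight(Y=1) = 1/12
  weight(Y=2) = 5/42
Total weight = 2/7 + 1/12 + 5/42 = 41/84
P(Y=0 | obs) = 2/7 / 41/84 = 24/41
P(Y=1 | obs) = 1/12 / 41/84 = 7/41
P(Y=2 | obs) = 5/42 / 41/84 = 10/41

P(Y=0) = 24/41, P(Y=1) = 7/41, P(Y=2) = 10/41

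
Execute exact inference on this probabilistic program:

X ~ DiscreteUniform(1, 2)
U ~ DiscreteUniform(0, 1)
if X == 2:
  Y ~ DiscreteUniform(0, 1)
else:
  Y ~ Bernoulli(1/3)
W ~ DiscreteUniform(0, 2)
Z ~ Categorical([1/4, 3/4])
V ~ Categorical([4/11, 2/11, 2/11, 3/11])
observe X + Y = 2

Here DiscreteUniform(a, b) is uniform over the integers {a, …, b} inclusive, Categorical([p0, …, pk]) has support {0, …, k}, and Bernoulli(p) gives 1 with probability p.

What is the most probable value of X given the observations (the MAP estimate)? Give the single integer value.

Enumerate traces; 96 have nonzero weight after conditioning:
  (X=1, U=0, Y=1, W=0, Z=0, V=0) weight 1/396
  (X=1, U=0, Y=1, W=0, Z=0, V=1) weight 1/792
  (X=1, U=0, Y=1, W=0, Z=0, V=2) weight 1/792
  (X=1, U=0, Y=1, W=0, Z=0, V=3) weight 1/528
  (X=1, U=0, Y=1, W=0, Z=1, V=0) weight 1/132
  (X=1, U=0, Y=1, W=0, Z=1, V=1) weight 1/264
  (X=1, U=0, Y=1, W=0, Z=1, V=2) weight 1/264
  (X=1, U=0, Y=1, W=0, Z=1, V=3) weight 1/176
  (X=2, U=0, Y=0, W=0, Z=0, V=0) weight 1/264
  … 87 more
Group by X:
  weight(X=1) = 1/6
  weight(X=2) = 1/4
Total weight = 1/6 + 1/4 = 5/12
P(X=1 | obs) = 1/6 / 5/12 = 2/5
P(X=2 | obs) = 1/4 / 5/12 = 3/5
argmax = 2

argmax_v P(X = v | obs) = 2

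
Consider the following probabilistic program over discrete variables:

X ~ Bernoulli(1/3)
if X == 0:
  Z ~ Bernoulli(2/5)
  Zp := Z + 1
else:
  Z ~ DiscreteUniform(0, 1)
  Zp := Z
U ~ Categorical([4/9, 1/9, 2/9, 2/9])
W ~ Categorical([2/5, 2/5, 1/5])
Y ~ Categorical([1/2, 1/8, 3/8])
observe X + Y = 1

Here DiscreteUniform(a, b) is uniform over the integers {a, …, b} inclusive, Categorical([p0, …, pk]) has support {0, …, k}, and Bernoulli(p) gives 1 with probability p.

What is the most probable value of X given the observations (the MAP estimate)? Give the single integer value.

argmax_v P(X = v | obs) = 1

Enumerate traces; 48 have nonzero weight after conditioning:
  (X=0, Z=0, U=0, W=0, Y=1) weight 2/225
  (X=0, Z=0, U=0, W=1, Y=1) weight 2/225
  (X=0, Z=0, U=0, W=2, Y=1) weight 1/225
  (X=0, Z=0, U=1, W=0, Y=1) weight 1/450
  (X=0, Z=0, U=1, W=1, Y=1) weight 1/450
  (X=0, Z=0, U=1, W=2, Y=1) weight 1/900
  (X=0, Z=0, U=2, W=0, Y=1) weight 1/225
  (X=0, Z=0, U=2, W=1, Y=1) weight 1/225
  (X=1, Z=0, U=0, W=0, Y=0) weight 2/135
  … 39 more
Group by X:
  weight(X=0) = 1/12
  weight(X=1) = 1/6
Total weight = 1/12 + 1/6 = 1/4
P(X=0 | obs) = 1/12 / 1/4 = 1/3
P(X=1 | obs) = 1/6 / 1/4 = 2/3
argmax = 1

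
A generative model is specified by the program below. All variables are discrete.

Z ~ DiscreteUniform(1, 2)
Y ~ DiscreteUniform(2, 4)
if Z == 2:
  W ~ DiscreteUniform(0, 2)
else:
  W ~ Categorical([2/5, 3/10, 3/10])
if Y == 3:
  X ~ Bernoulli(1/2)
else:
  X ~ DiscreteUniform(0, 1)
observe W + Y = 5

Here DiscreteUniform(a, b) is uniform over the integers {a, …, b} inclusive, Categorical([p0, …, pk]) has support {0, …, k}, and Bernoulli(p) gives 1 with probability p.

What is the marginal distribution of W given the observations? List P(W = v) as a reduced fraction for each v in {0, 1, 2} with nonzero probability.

P(W=1) = 1/2, P(W=2) = 1/2

Enumerate traces; 8 have nonzero weight after conditioning:
  (Z=1, Y=3, W=2, X=0) weight 1/40
  (Z=1, Y=3, W=2, X=1) weight 1/40
  (Z=1, Y=4, W=1, X=0) weight 1/40
  (Z=1, Y=4, W=1, X=1) weight 1/40
  (Z=2, Y=3, W=2, X=0) weight 1/36
  (Z=2, Y=3, W=2, X=1) weight 1/36
  (Z=2, Y=4, W=1, X=0) weight 1/36
  (Z=2, Y=4, W=1, X=1) weight 1/36
Group by W:
  weight(W=1) = 19/180
  weight(W=2) = 19/180
Total weight = 19/180 + 19/180 = 19/90
P(W=1 | obs) = 19/180 / 19/90 = 1/2
P(W=2 | obs) = 19/180 / 19/90 = 1/2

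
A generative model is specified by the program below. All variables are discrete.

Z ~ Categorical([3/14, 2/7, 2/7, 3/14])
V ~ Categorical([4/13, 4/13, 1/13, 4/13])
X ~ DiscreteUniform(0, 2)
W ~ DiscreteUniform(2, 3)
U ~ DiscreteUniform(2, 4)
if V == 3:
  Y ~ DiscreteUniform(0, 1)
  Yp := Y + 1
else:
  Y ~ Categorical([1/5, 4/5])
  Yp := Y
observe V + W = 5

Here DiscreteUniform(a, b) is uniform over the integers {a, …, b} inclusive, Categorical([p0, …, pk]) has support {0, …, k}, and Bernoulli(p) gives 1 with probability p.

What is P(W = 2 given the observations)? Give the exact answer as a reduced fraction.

P(W = 2 | obs) = 4/5

Enumerate traces; 144 have nonzero weight after conditioning:
  (Z=0, V=2, X=0, W=3, U=2, Y=0) weight 1/5460
  (Z=0, V=2, X=0, W=3, U=2, Y=1) weight 1/1365
  (Z=0, V=2, X=0, W=3, U=3, Y=0) weight 1/5460
  (Z=0, V=2, X=0, W=3, U=3, Y=1) weight 1/1365
  (Z=0, V=2, X=0, W=3, U=4, Y=0) weight 1/5460
  (Z=0, V=2, X=0, W=3, U=4, Y=1) weight 1/1365
  (Z=0, V=2, X=1, W=3, U=2, Y=0) weight 1/5460
  (Z=0, V=2, X=1, W=3, U=2, Y=1) weight 1/1365
  (Z=0, V=3, X=0, W=2, U=2, Y=0) weight 1/546
  … 135 more
Group by W:
  weight(W=2) = 2/13
  weight(W=3) = 1/26
Total weight = 2/13 + 1/26 = 5/26
P(W=2 | obs) = 2/13 / 5/26 = 4/5
P(W=3 | obs) = 1/26 / 5/26 = 1/5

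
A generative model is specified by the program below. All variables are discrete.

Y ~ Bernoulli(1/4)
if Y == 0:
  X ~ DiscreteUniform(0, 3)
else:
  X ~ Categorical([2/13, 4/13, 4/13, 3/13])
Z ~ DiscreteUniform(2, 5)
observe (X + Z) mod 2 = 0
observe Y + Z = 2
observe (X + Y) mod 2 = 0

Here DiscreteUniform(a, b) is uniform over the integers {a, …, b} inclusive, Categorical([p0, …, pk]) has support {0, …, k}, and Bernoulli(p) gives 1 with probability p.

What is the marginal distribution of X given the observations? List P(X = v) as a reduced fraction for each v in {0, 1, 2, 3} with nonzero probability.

Enumerate traces; 2 have nonzero weight after conditioning:
  (Y=0, X=0, Z=2) weight 3/64
  (Y=0, X=2, Z=2) weight 3/64
Group by X:
  weight(X=0) = 3/64
  weight(X=2) = 3/64
Total weight = 3/64 + 3/64 = 3/32
P(X=0 | obs) = 3/64 / 3/32 = 1/2
P(X=2 | obs) = 3/64 / 3/32 = 1/2

P(X=0) = 1/2, P(X=2) = 1/2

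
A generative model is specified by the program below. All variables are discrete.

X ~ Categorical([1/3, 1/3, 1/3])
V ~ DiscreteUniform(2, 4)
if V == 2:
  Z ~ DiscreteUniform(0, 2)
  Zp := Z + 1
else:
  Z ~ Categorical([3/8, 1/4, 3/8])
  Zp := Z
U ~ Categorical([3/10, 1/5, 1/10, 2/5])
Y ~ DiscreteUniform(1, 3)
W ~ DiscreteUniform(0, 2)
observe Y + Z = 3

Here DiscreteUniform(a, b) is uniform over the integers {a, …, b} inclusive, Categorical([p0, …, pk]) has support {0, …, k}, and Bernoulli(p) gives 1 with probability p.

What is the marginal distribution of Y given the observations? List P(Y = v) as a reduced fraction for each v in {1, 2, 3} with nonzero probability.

P(Y=1) = 13/36, P(Y=2) = 5/18, P(Y=3) = 13/36

Enumerate traces; 324 have nonzero weight after conditioning:
  (X=0, V=2, Z=0, U=0, Y=3, W=0) weight 1/810
  (X=0, V=2, Z=0, U=0, Y=3, W=1) weight 1/810
  (X=0, V=2, Z=0, U=0, Y=3, W=2) weight 1/810
  (X=0, V=2, Z=0, U=1, Y=3, W=0) weight 1/1215
  (X=0, V=2, Z=0, U=1, Y=3, W=1) weight 1/1215
  (X=0, V=2, Z=0, U=1, Y=3, W=2) weight 1/1215
  (X=0, V=2, Z=0, U=2, Y=3, W=0) weight 1/2430
  (X=0, V=2, Z=0, U=2, Y=3, W=1) weight 1/2430
  (X=0, V=2, Z=1, U=0, Y=2, W=0) weight 1/810
  (X=0, V=2, Z=2, U=0, Y=1, W=0) weight 1/810
  … 314 more
Group by Y:
  weight(Y=1) = 13/108
  weight(Y=2) = 5/54
  weight(Y=3) = 13/108
Total weight = 13/108 + 5/54 + 13/108 = 1/3
P(Y=1 | obs) = 13/108 / 1/3 = 13/36
P(Y=2 | obs) = 5/54 / 1/3 = 5/18
P(Y=3 | obs) = 13/108 / 1/3 = 13/36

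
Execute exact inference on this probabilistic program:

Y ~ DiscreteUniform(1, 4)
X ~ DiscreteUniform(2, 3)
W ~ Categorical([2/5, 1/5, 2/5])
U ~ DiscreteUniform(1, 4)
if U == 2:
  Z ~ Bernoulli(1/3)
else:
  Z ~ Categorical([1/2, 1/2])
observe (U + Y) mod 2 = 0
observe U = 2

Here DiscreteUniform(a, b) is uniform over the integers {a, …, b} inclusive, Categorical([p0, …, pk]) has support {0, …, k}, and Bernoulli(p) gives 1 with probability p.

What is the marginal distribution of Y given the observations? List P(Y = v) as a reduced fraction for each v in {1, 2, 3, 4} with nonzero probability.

Enumerate traces; 24 have nonzero weight after conditioning:
  (Y=2, X=2, W=0, U=2, Z=0) weight 1/120
  (Y=2, X=2, W=0, U=2, Z=1) weight 1/240
  (Y=2, X=2, W=1, U=2, Z=0) weight 1/240
  (Y=2, X=2, W=1, U=2, Z=1) weight 1/480
  (Y=2, X=2, W=2, U=2, Z=0) weight 1/120
  (Y=2, X=2, W=2, U=2, Z=1) weight 1/240
  (Y=2, X=3, W=0, U=2, Z=0) weight 1/120
  (Y=2, X=3, W=0, U=2, Z=1) weight 1/240
  (Y=4, X=2, W=0, U=2, Z=0) weight 1/120
  … 15 more
Group by Y:
  weight(Y=2) = 1/16
  weight(Y=4) = 1/16
Total weight = 1/16 + 1/16 = 1/8
P(Y=2 | obs) = 1/16 / 1/8 = 1/2
P(Y=4 | obs) = 1/16 / 1/8 = 1/2

P(Y=2) = 1/2, P(Y=4) = 1/2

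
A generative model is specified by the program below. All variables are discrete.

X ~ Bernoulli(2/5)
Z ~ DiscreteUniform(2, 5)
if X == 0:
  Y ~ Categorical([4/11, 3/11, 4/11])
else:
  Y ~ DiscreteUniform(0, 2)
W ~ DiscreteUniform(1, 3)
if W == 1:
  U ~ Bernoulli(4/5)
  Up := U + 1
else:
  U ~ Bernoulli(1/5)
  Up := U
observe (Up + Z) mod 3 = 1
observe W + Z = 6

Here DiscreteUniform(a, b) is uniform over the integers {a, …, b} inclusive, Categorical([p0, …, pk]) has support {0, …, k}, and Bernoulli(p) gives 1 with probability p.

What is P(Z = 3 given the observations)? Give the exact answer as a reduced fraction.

Enumerate traces; 18 have nonzero weight after conditioning:
  (X=0, Z=3, Y=0, W=3, U=1) weight 1/275
  (X=0, Z=3, Y=1, W=3, U=1) weight 3/1100
  (X=0, Z=3, Y=2, W=3, U=1) weight 1/275
  (X=0, Z=4, Y=0, W=2, U=0) weight 4/275
  (X=0, Z=4, Y=1, W=2, U=0) weight 3/275
  (X=0, Z=4, Y=2, W=2, U=0) weight 4/275
  (X=0, Z=5, Y=0, W=1, U=1) weight 4/275
  (X=0, Z=5, Y=1, W=1, U=1) weight 3/275
  … 10 more
Group by Z:
  weight(Z=3) = 1/60
  weight(Z=4) = 1/15
  weight(Z=5) = 1/15
Total weight = 1/60 + 1/15 + 1/15 = 3/20
P(Z=3 | obs) = 1/60 / 3/20 = 1/9
P(Z=4 | obs) = 1/15 / 3/20 = 4/9
P(Z=5 | obs) = 1/15 / 3/20 = 4/9

P(Z = 3 | obs) = 1/9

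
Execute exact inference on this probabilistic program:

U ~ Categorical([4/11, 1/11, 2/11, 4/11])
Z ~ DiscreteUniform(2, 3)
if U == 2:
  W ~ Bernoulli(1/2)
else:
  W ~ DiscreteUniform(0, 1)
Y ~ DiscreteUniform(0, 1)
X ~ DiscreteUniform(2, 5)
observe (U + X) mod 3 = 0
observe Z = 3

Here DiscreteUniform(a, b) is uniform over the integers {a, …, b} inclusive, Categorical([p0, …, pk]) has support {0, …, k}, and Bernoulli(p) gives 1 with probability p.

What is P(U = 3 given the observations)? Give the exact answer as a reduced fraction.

P(U = 3 | obs) = 1/3

Enumerate traces; 20 have nonzero weight after conditioning:
  (U=0, Z=3, W=0, Y=0, X=3) weight 1/88
  (U=0, Z=3, W=0, Y=1, X=3) weight 1/88
  (U=0, Z=3, W=1, Y=0, X=3) weight 1/88
  (U=0, Z=3, W=1, Y=1, X=3) weight 1/88
  (U=1, Z=3, W=0, Y=0, X=2) weight 1/352
  (U=1, Z=3, W=0, Y=0, X=5) weight 1/352
  (U=1, Z=3, W=0, Y=1, X=2) weight 1/352
  (U=1, Z=3, W=0, Y=1, X=5) weight 1/352
  (U=2, Z=3, W=0, Y=0, X=4) weight 1/176
  (U=3, Z=3, W=0, Y=0, X=3) weight 1/88
  … 10 more
Group by U:
  weight(U=0) = 1/22
  weight(U=1) = 1/44
  weight(U=2) = 1/44
  weight(U=3) = 1/22
Total weight = 1/22 + 1/44 + 1/44 + 1/22 = 3/22
P(U=0 | obs) = 1/22 / 3/22 = 1/3
P(U=1 | obs) = 1/44 / 3/22 = 1/6
P(U=2 | obs) = 1/44 / 3/22 = 1/6
P(U=3 | obs) = 1/22 / 3/22 = 1/3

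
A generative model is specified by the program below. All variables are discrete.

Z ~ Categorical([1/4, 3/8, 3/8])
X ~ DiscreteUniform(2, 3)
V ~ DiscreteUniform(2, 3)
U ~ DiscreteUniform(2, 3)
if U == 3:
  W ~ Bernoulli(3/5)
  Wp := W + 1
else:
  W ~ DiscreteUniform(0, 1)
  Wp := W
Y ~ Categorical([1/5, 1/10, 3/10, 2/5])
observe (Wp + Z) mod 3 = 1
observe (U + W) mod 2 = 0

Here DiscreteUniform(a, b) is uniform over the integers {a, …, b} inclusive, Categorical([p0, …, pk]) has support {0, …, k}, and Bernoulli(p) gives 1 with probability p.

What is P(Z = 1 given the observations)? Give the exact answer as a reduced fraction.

P(Z = 1 | obs) = 5/11

Enumerate traces; 32 have nonzero weight after conditioning:
  (Z=1, X=2, V=2, U=2, W=0, Y=0) weight 3/640
  (Z=1, X=2, V=2, U=2, W=0, Y=1) weight 3/1280
  (Z=1, X=2, V=2, U=2, W=0, Y=2) weight 9/1280
  (Z=1, X=2, V=2, U=2, W=0, Y=3) weight 3/320
  (Z=1, X=2, V=3, U=2, W=0, Y=0) weight 3/640
  (Z=1, X=2, V=3, U=2, W=0, Y=1) weight 3/1280
  (Z=1, X=2, V=3, U=2, W=0, Y=2) weight 9/1280
  (Z=1, X=2, V=3, U=2, W=0, Y=3) weight 3/320
  (Z=2, X=2, V=2, U=3, W=1, Y=0) weight 9/1600
  … 23 more
Group by Z:
  weight(Z=1) = 3/32
  weight(Z=2) = 9/80
Total weight = 3/32 + 9/80 = 33/160
P(Z=1 | obs) = 3/32 / 33/160 = 5/11
P(Z=2 | obs) = 9/80 / 33/160 = 6/11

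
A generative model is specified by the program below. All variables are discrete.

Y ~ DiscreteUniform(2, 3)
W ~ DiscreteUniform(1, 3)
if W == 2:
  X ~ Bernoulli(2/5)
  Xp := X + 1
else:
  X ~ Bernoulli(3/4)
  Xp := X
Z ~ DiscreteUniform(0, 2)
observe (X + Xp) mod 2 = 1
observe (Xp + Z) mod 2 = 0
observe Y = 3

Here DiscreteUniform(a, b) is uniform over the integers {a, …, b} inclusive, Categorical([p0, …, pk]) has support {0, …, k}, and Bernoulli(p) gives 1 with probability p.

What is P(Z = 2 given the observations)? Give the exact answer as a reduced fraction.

Enumerate traces; 3 have nonzero weight after conditioning:
  (Y=3, W=2, X=0, Z=1) weight 1/30
  (Y=3, W=2, X=1, Z=0) weight 1/45
  (Y=3, W=2, X=1, Z=2) weight 1/45
Group by Z:
  weight(Z=0) = 1/45
  weight(Z=1) = 1/30
  weight(Z=2) = 1/45
Total weight = 1/45 + 1/30 + 1/45 = 7/90
P(Z=0 | obs) = 1/45 / 7/90 = 2/7
P(Z=1 | obs) = 1/30 / 7/90 = 3/7
P(Z=2 | obs) = 1/45 / 7/90 = 2/7

P(Z = 2 | obs) = 2/7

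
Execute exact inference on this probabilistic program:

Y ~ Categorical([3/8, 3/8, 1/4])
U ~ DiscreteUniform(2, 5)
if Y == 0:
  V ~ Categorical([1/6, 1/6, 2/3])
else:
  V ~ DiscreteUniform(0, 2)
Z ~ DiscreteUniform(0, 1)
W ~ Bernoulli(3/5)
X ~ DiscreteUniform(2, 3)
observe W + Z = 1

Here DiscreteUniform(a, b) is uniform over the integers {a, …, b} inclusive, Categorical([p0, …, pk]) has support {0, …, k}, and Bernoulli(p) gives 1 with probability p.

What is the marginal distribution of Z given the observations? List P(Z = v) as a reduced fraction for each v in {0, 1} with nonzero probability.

P(Z=0) = 3/5, P(Z=1) = 2/5

Enumerate traces; 144 have nonzero weight after conditioning:
  (Y=0, U=2, V=0, Z=0, W=1, X=2) weight 3/1280
  (Y=0, U=2, V=0, Z=0, W=1, X=3) weight 3/1280
  (Y=0, U=2, V=0, Z=1, W=0, X=2) weight 1/640
  (Y=0, U=2, V=0, Z=1, W=0, X=3) weight 1/640
  (Y=0, U=2, V=1, Z=0, W=1, X=2) weight 3/1280
  (Y=0, U=2, V=1, Z=0, W=1, X=3) weight 3/1280
  (Y=0, U=2, V=1, Z=1, W=0, X=2) weight 1/640
  (Y=0, U=2, V=1, Z=1, W=0, X=3) weight 1/640
  … 136 more
Group by Z:
  weight(Z=0) = 3/10
  weight(Z=1) = 1/5
Total weight = 3/10 + 1/5 = 1/2
P(Z=0 | obs) = 3/10 / 1/2 = 3/5
P(Z=1 | obs) = 1/5 / 1/2 = 2/5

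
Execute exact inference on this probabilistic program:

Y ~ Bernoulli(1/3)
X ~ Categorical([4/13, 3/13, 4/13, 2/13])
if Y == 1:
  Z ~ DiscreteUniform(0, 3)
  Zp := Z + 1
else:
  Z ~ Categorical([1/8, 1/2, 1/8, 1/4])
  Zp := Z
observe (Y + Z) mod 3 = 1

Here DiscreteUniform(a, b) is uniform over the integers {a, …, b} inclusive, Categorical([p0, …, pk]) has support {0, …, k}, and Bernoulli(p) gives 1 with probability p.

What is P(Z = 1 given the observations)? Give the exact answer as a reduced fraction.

Enumerate traces; 12 have nonzero weight after conditioning:
  (Y=0, X=0, Z=1) weight 4/39
  (Y=0, X=1, Z=1) weight 1/13
  (Y=0, X=2, Z=1) weight 4/39
  (Y=0, X=3, Z=1) weight 2/39
  (Y=1, X=0, Z=0) weight 1/39
  (Y=1, X=0, Z=3) weight 1/39
  (Y=1, X=1, Z=0) weight 1/52
  (Y=1, X=1, Z=3) weight 1/52
  … 4 more
Group by Z:
  weight(Z=0) = 1/12
  weight(Z=1) = 1/3
  weight(Z=3) = 1/12
Total weight = 1/12 + 1/3 + 1/12 = 1/2
P(Z=0 | obs) = 1/12 / 1/2 = 1/6
P(Z=1 | obs) = 1/3 / 1/2 = 2/3
P(Z=3 | obs) = 1/12 / 1/2 = 1/6

P(Z = 1 | obs) = 2/3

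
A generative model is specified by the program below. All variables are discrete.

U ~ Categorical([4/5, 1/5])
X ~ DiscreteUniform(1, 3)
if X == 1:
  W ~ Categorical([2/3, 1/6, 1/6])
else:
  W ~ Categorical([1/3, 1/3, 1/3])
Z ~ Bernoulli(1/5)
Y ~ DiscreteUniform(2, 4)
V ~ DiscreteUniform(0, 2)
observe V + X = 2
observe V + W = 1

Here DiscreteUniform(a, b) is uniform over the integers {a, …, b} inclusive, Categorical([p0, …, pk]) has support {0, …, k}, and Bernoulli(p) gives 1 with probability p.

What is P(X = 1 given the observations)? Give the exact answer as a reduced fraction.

P(X = 1 | obs) = 2/3

Enumerate traces; 24 have nonzero weight after conditioning:
  (U=0, X=1, W=0, Z=0, Y=2, V=1) weight 32/2025
  (U=0, X=1, W=0, Z=0, Y=3, V=1) weight 32/2025
  (U=0, X=1, W=0, Z=0, Y=4, V=1) weight 32/2025
  (U=0, X=1, W=0, Z=1, Y=2, V=1) weight 8/2025
  (U=0, X=1, W=0, Z=1, Y=3, V=1) weight 8/2025
  (U=0, X=1, W=0, Z=1, Y=4, V=1) weight 8/2025
  (U=0, X=2, W=1, Z=0, Y=2, V=0) weight 16/2025
  (U=0, X=2, W=1, Z=0, Y=3, V=0) weight 16/2025
  … 16 more
Group by X:
  weight(X=1) = 2/27
  weight(X=2) = 1/27
Total weight = 2/27 + 1/27 = 1/9
P(X=1 | obs) = 2/27 / 1/9 = 2/3
P(X=2 | obs) = 1/27 / 1/9 = 1/3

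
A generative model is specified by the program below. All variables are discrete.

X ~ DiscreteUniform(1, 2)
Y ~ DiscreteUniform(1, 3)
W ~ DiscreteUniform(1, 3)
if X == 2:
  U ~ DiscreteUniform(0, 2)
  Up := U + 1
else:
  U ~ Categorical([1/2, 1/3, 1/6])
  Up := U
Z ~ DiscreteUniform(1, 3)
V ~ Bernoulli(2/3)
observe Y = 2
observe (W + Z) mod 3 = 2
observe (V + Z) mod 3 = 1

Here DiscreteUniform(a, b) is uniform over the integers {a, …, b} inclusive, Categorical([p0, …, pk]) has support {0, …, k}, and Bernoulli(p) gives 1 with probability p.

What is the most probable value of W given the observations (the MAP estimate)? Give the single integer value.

argmax_v P(W = v | obs) = 2

Enumerate traces; 12 have nonzero weight after conditioning:
  (X=1, Y=2, W=1, U=0, Z=1, V=0) weight 1/324
  (X=1, Y=2, W=1, U=1, Z=1, V=0) weight 1/486
  (X=1, Y=2, W=1, U=2, Z=1, V=0) weight 1/972
  (X=1, Y=2, W=2, U=0, Z=3, V=1) weight 1/162
  (X=1, Y=2, W=2, U=1, Z=3, V=1) weight 1/243
  (X=1, Y=2, W=2, U=2, Z=3, V=1) weight 1/486
  (X=2, Y=2, W=1, U=0, Z=1, V=0) weight 1/486
  (X=2, Y=2, W=1, U=1, Z=1, V=0) weight 1/486
  … 4 more
Group by W:
  weight(W=1) = 1/81
  weight(W=2) = 2/81
Total weight = 1/81 + 2/81 = 1/27
P(W=1 | obs) = 1/81 / 1/27 = 1/3
P(W=2 | obs) = 2/81 / 1/27 = 2/3
argmax = 2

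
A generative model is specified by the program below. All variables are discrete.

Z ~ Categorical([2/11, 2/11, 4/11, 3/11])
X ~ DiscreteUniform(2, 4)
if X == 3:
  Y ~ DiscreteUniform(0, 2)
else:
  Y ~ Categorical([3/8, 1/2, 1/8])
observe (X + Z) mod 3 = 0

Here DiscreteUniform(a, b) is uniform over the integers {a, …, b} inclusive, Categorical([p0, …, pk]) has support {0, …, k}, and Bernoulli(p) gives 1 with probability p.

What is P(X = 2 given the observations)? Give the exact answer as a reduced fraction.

Enumerate traces; 12 have nonzero weight after conditioning:
  (Z=0, X=3, Y=0) weight 2/99
  (Z=0, X=3, Y=1) weight 2/99
  (Z=0, X=3, Y=2) weight 2/99
  (Z=1, X=2, Y=0) weight 1/44
  (Z=1, X=2, Y=1) weight 1/33
  (Z=1, X=2, Y=2) weight 1/132
  (Z=2, X=4, Y=0) weight 1/22
  (Z=2, X=4, Y=1) weight 2/33
  … 4 more
Group by X:
  weight(X=2) = 2/33
  weight(X=3) = 5/33
  weight(X=4) = 4/33
Total weight = 2/33 + 5/33 + 4/33 = 1/3
P(X=2 | obs) = 2/33 / 1/3 = 2/11
P(X=3 | obs) = 5/33 / 1/3 = 5/11
P(X=4 | obs) = 4/33 / 1/3 = 4/11

P(X = 2 | obs) = 2/11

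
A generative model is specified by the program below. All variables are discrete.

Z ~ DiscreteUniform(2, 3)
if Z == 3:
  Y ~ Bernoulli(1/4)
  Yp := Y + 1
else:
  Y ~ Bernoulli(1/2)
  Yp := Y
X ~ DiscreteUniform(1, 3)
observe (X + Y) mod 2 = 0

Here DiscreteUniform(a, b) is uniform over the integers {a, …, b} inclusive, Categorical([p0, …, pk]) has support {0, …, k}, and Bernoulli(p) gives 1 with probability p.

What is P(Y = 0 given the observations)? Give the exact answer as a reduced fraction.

Enumerate traces; 6 have nonzero weight after conditioning:
  (Z=2, Y=0, X=2) weight 1/12
  (Z=2, Y=1, X=1) weight 1/12
  (Z=2, Y=1, X=3) weight 1/12
  (Z=3, Y=0, X=2) weight 1/8
  (Z=3, Y=1, X=1) weight 1/24
  (Z=3, Y=1, X=3) weight 1/24
Group by Y:
  weight(Y=0) = 5/24
  weight(Y=1) = 1/4
Total weight = 5/24 + 1/4 = 11/24
P(Y=0 | obs) = 5/24 / 11/24 = 5/11
P(Y=1 | obs) = 1/4 / 11/24 = 6/11

P(Y = 0 | obs) = 5/11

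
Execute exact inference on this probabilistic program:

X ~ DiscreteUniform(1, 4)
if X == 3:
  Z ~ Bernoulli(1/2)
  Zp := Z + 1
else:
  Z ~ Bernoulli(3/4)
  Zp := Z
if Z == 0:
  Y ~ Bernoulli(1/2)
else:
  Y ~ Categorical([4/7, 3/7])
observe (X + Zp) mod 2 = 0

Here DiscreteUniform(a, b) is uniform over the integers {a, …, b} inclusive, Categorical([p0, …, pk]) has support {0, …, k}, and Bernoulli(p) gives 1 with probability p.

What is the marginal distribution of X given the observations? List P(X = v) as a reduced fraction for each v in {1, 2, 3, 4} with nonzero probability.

Enumerate traces; 8 have nonzero weight after conditioning:
  (X=1, Z=1, Y=0) weight 3/28
  (X=1, Z=1, Y=1) weight 9/112
  (X=2, Z=0, Y=0) weight 1/32
  (X=2, Z=0, Y=1) weight 1/32
  (X=3, Z=0, Y=0) weight 1/16
  (X=3, Z=0, Y=1) weight 1/16
  (X=4, Z=0, Y=0) weight 1/32
  (X=4, Z=0, Y=1) weight 1/32
Group by X:
  weight(X=1) = 3/16
  weight(X=2) = 1/16
  weight(X=3) = 1/8
  weight(X=4) = 1/16
Total weight = 3/16 + 1/16 + 1/8 + 1/16 = 7/16
P(X=1 | obs) = 3/16 / 7/16 = 3/7
P(X=2 | obs) = 1/16 / 7/16 = 1/7
P(X=3 | obs) = 1/8 / 7/16 = 2/7
P(X=4 | obs) = 1/16 / 7/16 = 1/7

P(X=1) = 3/7, P(X=2) = 1/7, P(X=3) = 2/7, P(X=4) = 1/7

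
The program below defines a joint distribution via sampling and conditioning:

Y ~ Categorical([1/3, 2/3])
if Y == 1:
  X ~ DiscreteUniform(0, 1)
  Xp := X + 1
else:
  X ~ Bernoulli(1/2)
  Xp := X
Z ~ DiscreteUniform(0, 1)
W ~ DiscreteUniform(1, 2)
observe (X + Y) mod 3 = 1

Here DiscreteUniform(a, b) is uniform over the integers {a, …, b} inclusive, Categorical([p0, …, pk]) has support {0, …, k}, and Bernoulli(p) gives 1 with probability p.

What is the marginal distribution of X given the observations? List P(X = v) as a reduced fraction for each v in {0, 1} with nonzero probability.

P(X=0) = 2/3, P(X=1) = 1/3

Enumerate traces; 8 have nonzero weight after conditioning:
  (Y=0, X=1, Z=0, W=1) weight 1/24
  (Y=0, X=1, Z=0, W=2) weight 1/24
  (Y=0, X=1, Z=1, W=1) weight 1/24
  (Y=0, X=1, Z=1, W=2) weight 1/24
  (Y=1, X=0, Z=0, W=1) weight 1/12
  (Y=1, X=0, Z=0, W=2) weight 1/12
  (Y=1, X=0, Z=1, W=1) weight 1/12
  (Y=1, X=0, Z=1, W=2) weight 1/12
Group by X:
  weight(X=0) = 1/3
  weight(X=1) = 1/6
Total weight = 1/3 + 1/6 = 1/2
P(X=0 | obs) = 1/3 / 1/2 = 2/3
P(X=1 | obs) = 1/6 / 1/2 = 1/3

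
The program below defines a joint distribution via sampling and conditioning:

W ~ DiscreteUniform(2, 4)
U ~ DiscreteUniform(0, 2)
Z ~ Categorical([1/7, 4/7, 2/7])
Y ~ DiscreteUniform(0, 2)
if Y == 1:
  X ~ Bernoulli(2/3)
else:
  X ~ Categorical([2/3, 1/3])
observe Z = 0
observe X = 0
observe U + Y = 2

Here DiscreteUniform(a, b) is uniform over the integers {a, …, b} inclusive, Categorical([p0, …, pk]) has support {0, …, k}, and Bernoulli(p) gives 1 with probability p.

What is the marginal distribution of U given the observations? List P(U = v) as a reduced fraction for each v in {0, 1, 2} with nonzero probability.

Enumerate traces; 9 have nonzero weight after conditioning:
  (W=2, U=0, Z=0, Y=2, X=0) weight 2/567
  (W=2, U=1, Z=0, Y=1, X=0) weight 1/567
  (W=2, U=2, Z=0, Y=0, X=0) weight 2/567
  (W=3, U=0, Z=0, Y=2, X=0) weight 2/567
  (W=3, U=1, Z=0, Y=1, X=0) weight 1/567
  (W=3, U=2, Z=0, Y=0, X=0) weight 2/567
  (W=4, U=0, Z=0, Y=2, X=0) weight 2/567
  (W=4, U=1, Z=0, Y=1, X=0) weight 1/567
  … 1 more
Group by U:
  weight(U=0) = 2/189
  weight(U=1) = 1/189
  weight(U=2) = 2/189
Total weight = 2/189 + 1/189 + 2/189 = 5/189
P(U=0 | obs) = 2/189 / 5/189 = 2/5
P(U=1 | obs) = 1/189 / 5/189 = 1/5
P(U=2 | obs) = 2/189 / 5/189 = 2/5

P(U=0) = 2/5, P(U=1) = 1/5, P(U=2) = 2/5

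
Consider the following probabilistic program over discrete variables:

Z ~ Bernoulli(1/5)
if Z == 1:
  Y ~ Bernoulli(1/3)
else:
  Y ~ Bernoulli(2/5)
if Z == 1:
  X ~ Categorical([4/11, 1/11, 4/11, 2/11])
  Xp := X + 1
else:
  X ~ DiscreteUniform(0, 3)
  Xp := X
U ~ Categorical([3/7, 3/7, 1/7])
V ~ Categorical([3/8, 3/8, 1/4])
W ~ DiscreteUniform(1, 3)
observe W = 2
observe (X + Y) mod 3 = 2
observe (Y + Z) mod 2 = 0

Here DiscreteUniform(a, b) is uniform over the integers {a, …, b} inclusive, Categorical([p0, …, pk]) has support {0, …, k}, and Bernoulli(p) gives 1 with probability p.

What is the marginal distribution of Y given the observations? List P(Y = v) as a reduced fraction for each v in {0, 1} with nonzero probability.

P(Y=0) = 99/104, P(Y=1) = 5/104

Enumerate traces; 18 have nonzero weight after conditioning:
  (Z=0, Y=0, X=2, U=0, V=0, W=2) weight 9/1400
  (Z=0, Y=0, X=2, U=0, V=1, W=2) weight 9/1400
  (Z=0, Y=0, X=2, U=0, V=2, W=2) weight 3/700
  (Z=0, Y=0, X=2, U=1, V=0, W=2) weight 9/1400
  (Z=0, Y=0, X=2, U=1, V=1, W=2) weight 9/1400
  (Z=0, Y=0, X=2, U=1, V=2, W=2) weight 3/700
  (Z=0, Y=0, X=2, U=2, V=0, W=2) weight 3/1400
  (Z=0, Y=0, X=2, U=2, V=1, W=2) weight 3/1400
  (Z=1, Y=1, X=1, U=0, V=0, W=2) weight 1/3080
  … 9 more
Group by Y:
  weight(Y=0) = 1/25
  weight(Y=1) = 1/495
Total weight = 1/25 + 1/495 = 104/2475
P(Y=0 | obs) = 1/25 / 104/2475 = 99/104
P(Y=1 | obs) = 1/495 / 104/2475 = 5/104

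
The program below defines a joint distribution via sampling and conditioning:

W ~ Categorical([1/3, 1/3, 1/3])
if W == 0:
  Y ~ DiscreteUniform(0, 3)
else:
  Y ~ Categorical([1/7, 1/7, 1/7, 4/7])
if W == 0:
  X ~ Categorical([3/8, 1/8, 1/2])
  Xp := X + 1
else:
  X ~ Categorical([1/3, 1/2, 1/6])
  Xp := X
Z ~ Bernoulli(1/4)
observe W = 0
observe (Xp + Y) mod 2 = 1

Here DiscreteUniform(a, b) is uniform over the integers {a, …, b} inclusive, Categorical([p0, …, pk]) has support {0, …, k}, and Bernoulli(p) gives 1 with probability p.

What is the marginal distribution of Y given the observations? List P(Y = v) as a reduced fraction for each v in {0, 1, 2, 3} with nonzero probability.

P(Y=0) = 7/16, P(Y=1) = 1/16, P(Y=2) = 7/16, P(Y=3) = 1/16

Enumerate traces; 12 have nonzero weight after conditioning:
  (W=0, Y=0, X=0, Z=0) weight 3/128
  (W=0, Y=0, X=0, Z=1) weight 1/128
  (W=0, Y=0, X=2, Z=0) weight 1/32
  (W=0, Y=0, X=2, Z=1) weight 1/96
  (W=0, Y=1, X=1, Z=0) weight 1/128
  (W=0, Y=1, X=1, Z=1) weight 1/384
  (W=0, Y=2, X=0, Z=0) weight 3/128
  (W=0, Y=2, X=0, Z=1) weight 1/128
  (W=0, Y=3, X=1, Z=0) weight 1/128
  … 3 more
Group by Y:
  weight(Y=0) = 7/96
  weight(Y=1) = 1/96
  weight(Y=2) = 7/96
  weight(Y=3) = 1/96
Total weight = 7/96 + 1/96 + 7/96 + 1/96 = 1/6
P(Y=0 | obs) = 7/96 / 1/6 = 7/16
P(Y=1 | obs) = 1/96 / 1/6 = 1/16
P(Y=2 | obs) = 7/96 / 1/6 = 7/16
P(Y=3 | obs) = 1/96 / 1/6 = 1/16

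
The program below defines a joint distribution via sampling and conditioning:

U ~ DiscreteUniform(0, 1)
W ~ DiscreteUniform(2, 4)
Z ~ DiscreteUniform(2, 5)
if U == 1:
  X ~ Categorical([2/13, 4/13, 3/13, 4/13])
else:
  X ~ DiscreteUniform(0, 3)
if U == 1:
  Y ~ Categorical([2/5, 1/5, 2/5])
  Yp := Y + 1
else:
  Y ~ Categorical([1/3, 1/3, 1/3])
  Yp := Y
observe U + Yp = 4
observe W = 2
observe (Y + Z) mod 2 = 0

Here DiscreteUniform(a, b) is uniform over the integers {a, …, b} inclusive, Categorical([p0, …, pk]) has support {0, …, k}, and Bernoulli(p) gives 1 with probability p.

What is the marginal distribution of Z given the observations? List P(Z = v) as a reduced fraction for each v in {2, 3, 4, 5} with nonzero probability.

P(Z=2) = 1/2, P(Z=4) = 1/2

Enumerate traces; 8 have nonzero weight after conditioning:
  (U=1, W=2, Z=2, X=0, Y=2) weight 1/390
  (U=1, W=2, Z=2, X=1, Y=2) weight 1/195
  (U=1, W=2, Z=2, X=2, Y=2) weight 1/260
  (U=1, W=2, Z=2, X=3, Y=2) weight 1/195
  (U=1, W=2, Z=4, X=0, Y=2) weight 1/390
  (U=1, W=2, Z=4, X=1, Y=2) weight 1/195
  (U=1, W=2, Z=4, X=2, Y=2) weight 1/260
  (U=1, W=2, Z=4, X=3, Y=2) weight 1/195
Group by Z:
  weight(Z=2) = 1/60
  weight(Z=4) = 1/60
Total weight = 1/60 + 1/60 = 1/30
P(Z=2 | obs) = 1/60 / 1/30 = 1/2
P(Z=4 | obs) = 1/60 / 1/30 = 1/2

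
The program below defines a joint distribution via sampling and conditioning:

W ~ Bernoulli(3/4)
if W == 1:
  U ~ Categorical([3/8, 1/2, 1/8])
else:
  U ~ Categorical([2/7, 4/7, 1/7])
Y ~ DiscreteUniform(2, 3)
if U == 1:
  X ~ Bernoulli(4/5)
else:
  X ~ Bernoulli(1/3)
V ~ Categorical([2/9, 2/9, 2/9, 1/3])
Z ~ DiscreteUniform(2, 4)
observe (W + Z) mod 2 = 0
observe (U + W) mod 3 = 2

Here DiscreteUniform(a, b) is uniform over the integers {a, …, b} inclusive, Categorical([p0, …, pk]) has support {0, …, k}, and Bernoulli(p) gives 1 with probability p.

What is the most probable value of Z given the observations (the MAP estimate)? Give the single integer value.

argmax_v P(Z = v | obs) = 3

Enumerate traces; 48 have nonzero weight after conditioning:
  (W=0, U=2, Y=2, X=0, V=0, Z=2) weight 1/1134
  (W=0, U=2, Y=2, X=0, V=0, Z=4) weight 1/1134
  (W=0, U=2, Y=2, X=0, V=1, Z=2) weight 1/1134
  (W=0, U=2, Y=2, X=0, V=1, Z=4) weight 1/1134
  (W=0, U=2, Y=2, X=0, V=2, Z=2) weight 1/1134
  (W=0, U=2, Y=2, X=0, V=2, Z=4) weight 1/1134
  (W=0, U=2, Y=2, X=0, V=3, Z=2) weight 1/756
  (W=0, U=2, Y=2, X=0, V=3, Z=4) weight 1/756
  (W=1, U=1, Y=2, X=0, V=0, Z=3) weight 1/360
  … 39 more
Group by Z:
  weight(Z=2) = 1/84
  weight(Z=3) = 1/8
  weight(Z=4) = 1/84
Total weight = 1/84 + 1/8 + 1/84 = 25/168
P(Z=2 | obs) = 1/84 / 25/168 = 2/25
P(Z=3 | obs) = 1/8 / 25/168 = 21/25
P(Z=4 | obs) = 1/84 / 25/168 = 2/25
argmax = 3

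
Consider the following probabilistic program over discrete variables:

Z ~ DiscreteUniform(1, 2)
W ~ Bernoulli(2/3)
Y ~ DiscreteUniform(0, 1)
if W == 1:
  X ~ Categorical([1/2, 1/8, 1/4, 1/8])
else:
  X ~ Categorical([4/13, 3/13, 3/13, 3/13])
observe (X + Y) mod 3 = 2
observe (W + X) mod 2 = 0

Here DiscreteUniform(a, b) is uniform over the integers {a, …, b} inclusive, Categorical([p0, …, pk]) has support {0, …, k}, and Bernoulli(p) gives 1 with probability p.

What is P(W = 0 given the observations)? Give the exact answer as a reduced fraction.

Enumerate traces; 4 have nonzero weight after conditioning:
  (Z=1, W=0, Y=0, X=2) weight 1/52
  (Z=1, W=1, Y=1, X=1) weight 1/48
  (Z=2, W=0, Y=0, X=2) weight 1/52
  (Z=2, W=1, Y=1, X=1) weight 1/48
Group by W:
  weight(W=0) = 1/26
  weight(W=1) = 1/24
Total weight = 1/26 + 1/24 = 25/312
P(W=0 | obs) = 1/26 / 25/312 = 12/25
P(W=1 | obs) = 1/24 / 25/312 = 13/25

P(W = 0 | obs) = 12/25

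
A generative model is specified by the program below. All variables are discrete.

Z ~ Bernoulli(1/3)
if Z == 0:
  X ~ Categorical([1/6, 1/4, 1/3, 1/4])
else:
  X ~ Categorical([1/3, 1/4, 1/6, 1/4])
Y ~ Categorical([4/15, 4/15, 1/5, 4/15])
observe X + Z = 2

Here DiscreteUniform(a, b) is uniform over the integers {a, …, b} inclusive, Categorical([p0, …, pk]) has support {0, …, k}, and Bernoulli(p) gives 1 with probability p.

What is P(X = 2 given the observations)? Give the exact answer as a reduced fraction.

P(X = 2 | obs) = 8/11

Enumerate traces; 8 have nonzero weight after conditioning:
  (Z=0, X=2, Y=0) weight 8/135
  (Z=0, X=2, Y=1) weight 8/135
  (Z=0, X=2, Y=2) weight 2/45
  (Z=0, X=2, Y=3) weight 8/135
  (Z=1, X=1, Y=0) weight 1/45
  (Z=1, X=1, Y=1) weight 1/45
  (Z=1, X=1, Y=2) weight 1/60
  (Z=1, X=1, Y=3) weight 1/45
Group by X:
  weight(X=1) = 1/12
  weight(X=2) = 2/9
Total weight = 1/12 + 2/9 = 11/36
P(X=1 | obs) = 1/12 / 11/36 = 3/11
P(X=2 | obs) = 2/9 / 11/36 = 8/11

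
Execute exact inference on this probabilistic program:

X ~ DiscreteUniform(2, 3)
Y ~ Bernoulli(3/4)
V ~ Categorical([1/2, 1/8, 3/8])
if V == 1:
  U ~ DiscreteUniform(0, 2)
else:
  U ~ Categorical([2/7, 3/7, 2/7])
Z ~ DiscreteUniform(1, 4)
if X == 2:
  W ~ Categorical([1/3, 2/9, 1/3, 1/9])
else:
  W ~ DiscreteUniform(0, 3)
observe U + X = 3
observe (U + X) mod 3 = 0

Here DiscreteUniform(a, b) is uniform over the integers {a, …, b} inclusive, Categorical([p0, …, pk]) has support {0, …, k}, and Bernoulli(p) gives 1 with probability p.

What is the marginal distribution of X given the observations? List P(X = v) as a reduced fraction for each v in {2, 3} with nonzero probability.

P(X=2) = 10/17, P(X=3) = 7/17

Enumerate traces; 192 have nonzero weight after conditioning:
  (X=2, Y=0, V=0, U=1, Z=1, W=0) weight 1/448
  (X=2, Y=0, V=0, U=1, Z=1, W=1) weight 1/672
  (X=2, Y=0, V=0, U=1, Z=1, W=2) weight 1/448
  (X=2, Y=0, V=0, U=1, Z=1, W=3) weight 1/1344
  (X=2, Y=0, V=0, U=1, Z=2, W=0) weight 1/448
  (X=2, Y=0, V=0, U=1, Z=2, W=1) weight 1/672
  (X=2, Y=0, V=0, U=1, Z=2, W=2) weight 1/448
  (X=2, Y=0, V=0, U=1, Z=2, W=3) weight 1/1344
  (X=3, Y=0, V=0, U=0, Z=1, W=0) weight 1/896
  … 183 more
Group by X:
  weight(X=2) = 5/24
  weight(X=3) = 7/48
Total weight = 5/24 + 7/48 = 17/48
P(X=2 | obs) = 5/24 / 17/48 = 10/17
P(X=3 | obs) = 7/48 / 17/48 = 7/17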